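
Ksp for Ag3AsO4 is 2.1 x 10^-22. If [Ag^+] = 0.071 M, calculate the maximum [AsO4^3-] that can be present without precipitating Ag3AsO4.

Ag3AsO4(s) ⇌ 3 Ag^+(aq) + AsO4^3-(aq)
Ksp = [Ag^+]^3[AsO4^3-]
Precipitation begins when Q = Ksp. With [Ag^+] = 0.071 M:
2.1 x 10^-22 = (0.071)^3 × [AsO4^3-]
[AsO4^3-] = (2.1 x 10^-22 / 3.58 x 10^-4) = 5.9 × 10^-19 M

5.9 × 10^-19 M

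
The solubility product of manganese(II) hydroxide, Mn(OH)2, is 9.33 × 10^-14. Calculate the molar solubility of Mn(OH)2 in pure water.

s ≈ 2.86e-5 M

Mn(OH)2(s) ⇌ Mn^2+ + 2 OH^-
Ksp = [Mn^2+][OH^-]^2
Let s = molar solubility. Then [Mn^2+] = s and [OH^-] = 2s.
So Ksp = s × (2s)^2 = 4s^3
s = (9.33 × 10^-14 / 4)^(1/3) = 2.86 x 10^-5 M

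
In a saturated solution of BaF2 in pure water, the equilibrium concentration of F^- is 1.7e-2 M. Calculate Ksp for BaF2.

BaF2(s) ⇌ Ba^2+(aq) + 2 F^-(aq)
Stoichiometry gives [Ba^2+] = (1/2)[F^-] = 8.50 × 10^-3 M.
Ksp = [Ba^2+][F^-]^2
Ksp = 8.50 x 10^-3 × (1.7 × 10^-2)^2 = 2.5 × 10^-6

2.5 × 10^-6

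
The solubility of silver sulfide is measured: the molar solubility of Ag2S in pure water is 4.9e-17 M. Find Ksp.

Ag2S(s) ⇌ 2 Ag^+ + S^2-
Let s = molar solubility. Then [Ag^+] = 2s and [S^2-] = s.
Ksp = [Ag^+]^2[S^2-]
Substituting: Ksp = (2s)^2s = 4s^3
With s = 4.9 × 10^-17: Ksp = 4.7 × 10^-49

Ksp ≈ 4.7 x 10^-49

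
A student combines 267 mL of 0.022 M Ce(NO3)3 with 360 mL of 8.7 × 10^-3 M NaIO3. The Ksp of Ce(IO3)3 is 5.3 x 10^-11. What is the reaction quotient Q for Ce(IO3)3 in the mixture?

Q ≈ 1.2e-9

Total volume = 267 + 360 = 627 mL.
[Ce^3+] = 2.2 × 10^-2 × (267/627) = 9.37 x 10^-3 M
[IO3^-] = 8.7 × 10^-3 × (360/627) = 5.00 × 10^-3 M
Ce(IO3)3(s) <=> Ce^3+(aq) + 3 IO3^-(aq), so Q = [Ce^3+][IO3^-]^3
Q = (9.37 x 10^-3)(5.00 x 10^-3)^3 = 1.2 × 10^-9
Q > Ksp, so Ce(IO3)3 will precipitate.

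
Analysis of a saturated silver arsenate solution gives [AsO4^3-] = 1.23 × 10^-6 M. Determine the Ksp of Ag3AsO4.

Ksp = 6.18 × 10^-23

Ag3AsO4(s) ⇌ 3 Ag^+(aq) + AsO4^3-(aq)
Stoichiometry gives [Ag^+] = (3/1)[AsO4^3-] = 3.690 x 10^-6 M.
Ksp = [Ag^+]^3[AsO4^3-]
Ksp = (3.690 x 10^-6)^3 × 1.23 × 10^-6 = 6.18 × 10^-23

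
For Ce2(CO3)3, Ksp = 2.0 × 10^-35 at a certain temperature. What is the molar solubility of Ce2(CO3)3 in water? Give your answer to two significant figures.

s = 4.5 × 10^-8 M

Ce2(CO3)3(s) ⇌ 2 Ce^3+(aq) + 3 CO3^2-(aq)
Ksp = [Ce^3+]^2[CO3^2-]^3
For each mole of Ce2(CO3)3 that dissolves: [Ce^3+] = 2s, [CO3^2-] = 3s.
Ksp = (2s)^2(3s)^3 = 108s^5
Solving, s = (2.0 × 10^-35/108)^(1/5) = 4.5 × 10^-8 M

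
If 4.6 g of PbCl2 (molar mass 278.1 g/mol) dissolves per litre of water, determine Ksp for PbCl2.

Molar solubility s = (4.6 g/L) / (278.1 g/mol) = 1.65 x 10^-2 M.
PbCl2(s) ⇌ Pb^2+ + 2 Cl^-
For each mole of PbCl2 that dissolves: [Pb^2+] = s, [Cl^-] = 2s.
Ksp = [Pb^2+][Cl^-]^2
Substituting: Ksp = s(2s)^2 = 4s^3
Ksp = 4 × (1.65 × 10^-2)^3 = 1.8 × 10^-5

Ksp ≈ 1.8 x 10^-5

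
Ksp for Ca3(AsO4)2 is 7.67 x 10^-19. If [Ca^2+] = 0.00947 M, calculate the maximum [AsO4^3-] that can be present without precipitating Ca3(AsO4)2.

9.50 × 10^-7 M

Ca3(AsO4)2(s) <=> 3 Ca^2+(aq) + 2 AsO4^3-(aq)
Ksp = [Ca^2+]^3[AsO4^3-]^2
Precipitation begins when Q = Ksp. With [Ca^2+] = 0.00947 M:
7.67 x 10^-19 = (0.00947)^3 × [AsO4^3-]^2
[AsO4^3-] = (7.67 x 10^-19 / 8.493 x 10^-7)^(1/2) = 9.50 × 10^-7 M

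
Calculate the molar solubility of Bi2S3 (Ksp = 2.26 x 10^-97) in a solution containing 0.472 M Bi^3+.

Bi2S3(s) <=> 2 Bi^3+ + 3 S^2-
Ksp = [Bi^3+]^2[S^2-]^3
If s mol/L dissolves here, [Bi^3+] = 0.472 + 2s ≈ 0.472, [S^2-] = 3s (common-ion effect: Bi^3+ is already 0.472 M).
Ksp ≈ (0.472)^2 × (3s)^3
s = 3.35 x 10^-33 M
Check: 2s = 6.7 x 10^-33 ≪ 0.472, so the approximation is valid.

s = 3.35 × 10^-33 M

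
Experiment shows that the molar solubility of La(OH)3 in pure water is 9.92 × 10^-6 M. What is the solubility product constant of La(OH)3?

Ksp ≈ 2.61 x 10^-19

La(OH)3(s) ⇌ La^3+(aq) + 3 OH^-(aq)
If s mol/L of La(OH)3 dissolves, [La^3+] = s and [OH^-] = 3s.
Ksp = [La^3+][OH^-]^3
Ksp = s(3s)^3 = 27s^4
Ksp = 27 × (9.92 x 10^-6)^4 = 2.61 × 10^-19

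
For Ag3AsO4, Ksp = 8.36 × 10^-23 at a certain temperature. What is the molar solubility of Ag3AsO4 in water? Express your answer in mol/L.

Ag3AsO4(s) ⇌ 3 Ag^+(aq) + AsO4^3-(aq)
Ksp = [Ag^+]^3[AsO4^3-]
With molar solubility s: [Ag^+] = 3s, [AsO4^3-] = s.
Ksp = (3s)^3s = 27s^4
s = (8.36 × 10^-23 / 27)^(1/4) = 1.33 × 10^-6 M

s = 1.33e-6 M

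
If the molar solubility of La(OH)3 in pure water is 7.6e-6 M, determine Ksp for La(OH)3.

La(OH)3(s) ⇌ La^3+ + 3 OH^-
Let s = molar solubility. Then [La^3+] = s and [OH^-] = 3s.
Ksp = [La^3+][OH^-]^3
So Ksp = s × (3s)^3 = 27s^4
With s = 7.6 × 10^-6: Ksp = 9.0 × 10^-20

Ksp ≈ 9.0e-20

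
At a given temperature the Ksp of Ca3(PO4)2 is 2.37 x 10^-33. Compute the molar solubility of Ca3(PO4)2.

s = 1.17 x 10^-7 M

Ca3(PO4)2(s) ⇌ 3 Ca^2+ + 2 PO4^3-
Ksp = [Ca^2+]^3[PO4^3-]^2
For each mole of Ca3(PO4)2 that dissolves: [Ca^2+] = 3s, [PO4^3-] = 2s.
Substituting: Ksp = (3s)^3(2s)^2 = 108s^5
s^5 = 2.37 x 10^-33 / 108, so s = 1.17 × 10^-7 M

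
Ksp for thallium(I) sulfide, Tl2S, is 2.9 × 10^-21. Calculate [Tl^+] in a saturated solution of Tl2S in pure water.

Tl2S(s) <=> 2 Tl^+ + S^2-
Ksp = [Tl^+]^2[S^2-]
Let s = molar solubility. Then [Tl^+] = 2s and [S^2-] = s.
So Ksp = (2s)^2 × s = 4s^3
s^3 = 2.9 × 10^-21 / 4, so s = 8.98 × 10^-8 M
[Tl^+] = 2s = 1.8 × 10^-7 M

[Tl^+] = 1.8 × 10^-7 M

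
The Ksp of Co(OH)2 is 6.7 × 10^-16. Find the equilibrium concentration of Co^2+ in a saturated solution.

[Co^2+] = 5.5 × 10^-6 M

Co(OH)2(s) <=> Co^2+ + 2 OH^-
Ksp = [Co^2+][OH^-]^2
For each mole of Co(OH)2 that dissolves: [Co^2+] = s, [OH^-] = 2s.
So Ksp = s × (2s)^2 = 4s^3
Solving, s = (6.7 × 10^-16/4)^(1/3) = 5.51 x 10^-6 M
[Co^2+] = s = 5.5 × 10^-6 M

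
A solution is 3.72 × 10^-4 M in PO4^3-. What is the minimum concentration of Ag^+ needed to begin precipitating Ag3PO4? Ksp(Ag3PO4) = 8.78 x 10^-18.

Ag3PO4(s) <=> 3 Ag^+(aq) + PO4^3-(aq)
Ksp = [Ag^+]^3[PO4^3-]
Precipitation begins when Q = Ksp. With [PO4^3-] = 3.72 × 10^-4 M:
8.78 x 10^-18 = (3.72 × 10^-4) × [Ag^+]^3
[Ag^+] = (8.78 x 10^-18 / 3.72 × 10^-4)^(1/3) = 2.87 x 10^-5 M

[Ag^+] ≈ 2.87 × 10^-5 M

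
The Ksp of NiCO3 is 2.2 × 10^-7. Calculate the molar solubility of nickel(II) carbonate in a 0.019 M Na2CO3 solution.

1.2 × 10^-5 M

NiCO3(s) ⇌ Ni^2+ + CO3^2-
Ksp = [Ni^2+][CO3^2-]
Let s = moles of NiCO3 that dissolve per litre. [Ni^2+] = s, [CO3^2-] = 0.019 + s ≈ 0.019 (since CO3^2- from Na2CO3 dominates).
Ksp ≈ s × 0.019
s = 1.2 × 10^-5 M
Check: s = 1.2 × 10^-5 ≪ 0.019, so the approximation is valid.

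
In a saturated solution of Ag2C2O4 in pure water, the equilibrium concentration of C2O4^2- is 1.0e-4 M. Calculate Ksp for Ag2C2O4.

Ag2C2O4(s) ⇌ 2 Ag^+(aq) + C2O4^2-(aq)
Stoichiometry gives [Ag^+] = (2/1)[C2O4^2-] = 2.00 x 10^-4 M.
Ksp = [Ag^+]^2[C2O4^2-]
Ksp = (2.00 x 10^-4)^2 × 1.0 x 10^-4 = 4.0 × 10^-12

Ksp ≈ 4.0e-12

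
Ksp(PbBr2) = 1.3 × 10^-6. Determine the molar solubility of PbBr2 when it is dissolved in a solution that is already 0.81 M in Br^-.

PbBr2(s) <=> Pb^2+(aq) + 2 Br^-(aq)
Ksp = [Pb^2+][Br^-]^2
If s mol/L dissolves here, [Pb^2+] = s, [Br^-] = 0.81 + 2s ≈ 0.81 (since the Br^- already present dominates).
Ksp ≈ s × (0.81)^2
s = 2.0 × 10^-6 M
Check: 2s = 4.0 × 10^-6 ≪ 0.81, so the approximation is valid.

s = 2.0 × 10^-6 M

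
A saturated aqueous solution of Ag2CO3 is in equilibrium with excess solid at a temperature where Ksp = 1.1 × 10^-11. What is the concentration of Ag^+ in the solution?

[Ag^+] ≈ 2.8 × 10^-4 M

Ag2CO3(s) ⇌ 2 Ag^+(aq) + CO3^2-(aq)
Ksp = [Ag^+]^2[CO3^2-]
For each mole of Ag2CO3 that dissolves: [Ag^+] = 2s, [CO3^2-] = s.
Substituting: Ksp = (2s)^2s = 4s^3
s^3 = 1.1 × 10^-11 / 4, so s = 1.40 × 10^-4 M
[Ag^+] = 2s = 2.8 x 10^-4 M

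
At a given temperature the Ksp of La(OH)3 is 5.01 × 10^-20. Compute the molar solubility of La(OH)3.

La(OH)3(s) ⇌ La^3+ + 3 OH^-
Ksp = [La^3+][OH^-]^3
For each mole of La(OH)3 that dissolves: [La^3+] = s, [OH^-] = 3s.
Ksp = s(3s)^3 = 27s^4
Solving, s = (5.01 × 10^-20/27)^(1/4) = 6.56 × 10^-6 M

6.56e-6 M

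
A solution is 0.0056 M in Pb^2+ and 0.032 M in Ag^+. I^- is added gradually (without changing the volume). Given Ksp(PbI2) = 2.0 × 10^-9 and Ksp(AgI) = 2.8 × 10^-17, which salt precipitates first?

AgI

Precipitation of each salt starts when its ion product equals its Ksp.
For PbI2: 2.0 × 10^-9 = 0.0056 × [I^-]^2  ⇒  [I^-] = 6.0 × 10^-4 M.
For AgI: 2.8 × 10^-17 = 0.032 × [I^-]  ⇒  [I^-] = 8.8 × 10^-16 M.
The salt with the lower threshold [I^-] precipitates first: AgI.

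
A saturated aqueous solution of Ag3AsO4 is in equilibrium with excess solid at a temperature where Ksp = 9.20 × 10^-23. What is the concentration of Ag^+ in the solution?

Ag3AsO4(s) ⇌ 3 Ag^+(aq) + AsO4^3-(aq)
Ksp = [Ag^+]^3[AsO4^3-]
If s mol/L of Ag3AsO4 dissolves, [Ag^+] = 3s and [AsO4^3-] = s.
Substituting: Ksp = (3s)^3s = 27s^4
s = (9.20 × 10^-23 / 27)^(1/4) = 1.359 × 10^-6 M
[Ag^+] = 3s = 4.08 × 10^-6 M

[Ag^+] = 4.08 × 10^-6 M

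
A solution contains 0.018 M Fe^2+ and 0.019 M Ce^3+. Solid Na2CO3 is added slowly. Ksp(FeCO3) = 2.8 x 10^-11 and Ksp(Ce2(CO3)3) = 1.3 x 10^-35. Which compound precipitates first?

Ce2(CO3)3

Each salt begins to precipitate when Q = Ksp, i.e. when [CO3^2-] reaches its threshold.
For FeCO3: 2.8 x 10^-11 = 0.018 × [CO3^2-]  ⇒  [CO3^2-] = 1.6 x 10^-9 M.
For Ce2(CO3)3: 1.3 x 10^-35 = (0.019)^2 × [CO3^2-]^3  ⇒  [CO3^2-] = 3.3 × 10^-11 M.
The salt with the lower threshold [CO3^2-] precipitates first: Ce2(CO3)3.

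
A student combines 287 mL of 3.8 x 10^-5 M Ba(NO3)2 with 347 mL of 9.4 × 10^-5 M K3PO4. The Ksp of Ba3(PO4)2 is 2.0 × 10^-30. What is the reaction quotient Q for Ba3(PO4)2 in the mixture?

Q ≈ 1.3 x 10^-23

Total volume = 287 + 347 = 634 mL.
[Ba^2+] = 3.8 x 10^-5 × (287/634) = 1.72 × 10^-5 M
[PO4^3-] = 9.4 x 10^-5 × (347/634) = 5.14 × 10^-5 M
Ba3(PO4)2(s) ⇌ 3 Ba^2+ + 2 PO4^3-, so Q = [Ba^2+]^3[PO4^3-]^2
Q = (1.72 × 10^-5)^3(5.14 × 10^-5)^2 = 1.3 × 10^-23
Q > Ksp, so Ba3(PO4)2 will precipitate.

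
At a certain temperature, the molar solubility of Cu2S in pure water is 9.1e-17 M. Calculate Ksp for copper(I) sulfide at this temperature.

Ksp = 3.0 × 10^-48

Cu2S(s) ⇌ 2 Cu^+(aq) + S^2-(aq)
With molar solubility s: [Cu^+] = 2s, [S^2-] = s.
Ksp = [Cu^+]^2[S^2-]
Substituting: Ksp = (2s)^2s = 4s^3
Ksp = 4 × (9.1 × 10^-17)^3 = 3.0 × 10^-48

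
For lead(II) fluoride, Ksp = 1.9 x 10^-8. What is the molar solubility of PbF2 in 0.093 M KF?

PbF2(s) ⇌ Pb^2+(aq) + 2 F^-(aq)
Ksp = [Pb^2+][F^-]^2
Let s = moles of PbF2 that dissolve per litre. [Pb^2+] = s, [F^-] = 0.093 + 2s ≈ 0.093 (common-ion effect: F^- is already 0.093 M).
Ksp ≈ s × (0.093)^2
s = 2.2 x 10^-6 M
Check: 2s = 4.4 × 10^-6 ≪ 0.093, so the approximation is valid.

s ≈ 2.2 × 10^-6 M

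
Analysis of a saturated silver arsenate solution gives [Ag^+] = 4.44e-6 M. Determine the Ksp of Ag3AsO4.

Ksp ≈ 1.30e-22

Ag3AsO4(s) ⇌ 3 Ag^+ + AsO4^3-
Stoichiometry gives [AsO4^3-] = (1/3)[Ag^+] = 1.480 × 10^-6 M.
Ksp = [Ag^+]^3[AsO4^3-]
Ksp = (4.44 x 10^-6)^3 × 1.480 x 10^-6 = 1.30 x 10^-22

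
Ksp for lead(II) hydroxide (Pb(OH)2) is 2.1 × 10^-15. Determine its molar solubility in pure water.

Pb(OH)2(s) ⇌ Pb^2+ + 2 OH^-
Ksp = [Pb^2+][OH^-]^2
For each mole of Pb(OH)2 that dissolves: [Pb^2+] = s, [OH^-] = 2s.
So Ksp = s × (2s)^2 = 4s^3
s^3 = 2.1 × 10^-15 / 4, so s = 8.1 × 10^-6 M

s = 8.1e-6 M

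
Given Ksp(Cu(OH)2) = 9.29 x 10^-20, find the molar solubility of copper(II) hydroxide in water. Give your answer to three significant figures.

Cu(OH)2(s) ⇌ Cu^2+ + 2 OH^-
Ksp = [Cu^2+][OH^-]^2
With molar solubility s: [Cu^2+] = s, [OH^-] = 2s.
So Ksp = s × (2s)^2 = 4s^3
s^3 = 9.29 x 10^-20 / 4, so s = 2.85 x 10^-7 M

2.85 x 10^-7 M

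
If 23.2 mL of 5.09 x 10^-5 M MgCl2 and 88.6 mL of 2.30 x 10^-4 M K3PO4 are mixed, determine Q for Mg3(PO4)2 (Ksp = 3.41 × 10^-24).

Total volume = 23.2 + 88.6 = 111.8 mL.
[Mg^2+] = 5.09 × 10^-5 × (23.2/111.8) = 1.056 × 10^-5 M
[PO4^3-] = 2.30 × 10^-4 × (88.6/111.8) = 1.823 × 10^-4 M
Mg3(PO4)2(s) ⇌ 3 Mg^2+ + 2 PO4^3-, so Q = [Mg^2+]^3[PO4^3-]^2
Q = (1.056 × 10^-5)^3(1.823 x 10^-4)^2 = 3.91 x 10^-23
Q > Ksp, so Mg3(PO4)2 will precipitate.

3.91e-23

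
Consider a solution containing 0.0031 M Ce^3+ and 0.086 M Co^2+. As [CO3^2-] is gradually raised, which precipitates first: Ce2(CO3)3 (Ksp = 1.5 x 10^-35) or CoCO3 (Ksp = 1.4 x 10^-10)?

Each salt begins to precipitate when Q = Ksp, i.e. when [CO3^2-] reaches its threshold.
For Ce2(CO3)3: 1.5 x 10^-35 = (0.0031)^2 × [CO3^2-]^3  ⇒  [CO3^2-] = 1.2 × 10^-10 M.
For CoCO3: 1.4 x 10^-10 = 0.086 × [CO3^2-]  ⇒  [CO3^2-] = 1.6 × 10^-9 M.
The salt with the lower threshold [CO3^2-] precipitates first: Ce2(CO3)3.

Ce2(CO3)3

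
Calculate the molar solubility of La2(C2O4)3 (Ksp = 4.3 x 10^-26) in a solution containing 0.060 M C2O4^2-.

La2(C2O4)3(s) ⇌ 2 La^3+ + 3 C2O4^2-
Ksp = [La^3+]^2[C2O4^2-]^3
Let s be the molar solubility in this solution. [La^3+] = 2s, [C2O4^2-] = 0.060 + 3s ≈ 0.060 (since the C2O4^2- already present dominates).
Ksp ≈ (2s)^2 × (0.060)^3
s = 7.1 × 10^-12 M
Check: 3s = 2.1 x 10^-11 ≪ 0.060, so the approximation is valid.

s ≈ 7.1e-12 M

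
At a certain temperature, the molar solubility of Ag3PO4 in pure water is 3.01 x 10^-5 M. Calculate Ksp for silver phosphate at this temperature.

Ag3PO4(s) <=> 3 Ag^+(aq) + PO4^3-(aq)
Let s = molar solubility. Then [Ag^+] = 3s and [PO4^3-] = s.
Ksp = [Ag^+]^3[PO4^3-]
Ksp = (3s)^3s = 27s^4
Ksp = 27 × (3.01 × 10^-5)^4 = 2.22 x 10^-17

Ksp = 2.22 x 10^-17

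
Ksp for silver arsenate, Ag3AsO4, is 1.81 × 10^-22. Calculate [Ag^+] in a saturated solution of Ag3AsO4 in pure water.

Ag3AsO4(s) ⇌ 3 Ag^+ + AsO4^3-
Ksp = [Ag^+]^3[AsO4^3-]
If s mol/L of Ag3AsO4 dissolves, [Ag^+] = 3s and [AsO4^3-] = s.
Substituting: Ksp = (3s)^3s = 27s^4
Solving, s = (1.81 × 10^-22/27)^(1/4) = 1.609 × 10^-6 M
[Ag^+] = 3s = 4.83 x 10^-6 M

[Ag^+] = 4.83 x 10^-6 M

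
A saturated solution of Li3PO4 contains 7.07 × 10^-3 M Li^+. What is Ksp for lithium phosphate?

Li3PO4(s) ⇌ 3 Li^+ + PO4^3-
Stoichiometry gives [PO4^3-] = (1/3)[Li^+] = 2.357 × 10^-3 M.
Ksp = [Li^+]^3[PO4^3-]
Ksp = (7.07 × 10^-3)^3 × 2.357 × 10^-3 = 8.33 x 10^-10

8.33 x 10^-10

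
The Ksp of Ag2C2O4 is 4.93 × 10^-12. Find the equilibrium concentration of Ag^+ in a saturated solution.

Ag2C2O4(s) ⇌ 2 Ag^+(aq) + C2O4^2-(aq)
Ksp = [Ag^+]^2[C2O4^2-]
Let s = molar solubility. Then [Ag^+] = 2s and [C2O4^2-] = s.
So Ksp = (2s)^2 × s = 4s^3
Solving, s = (4.93 × 10^-12/4)^(1/3) = 1.072 × 10^-4 M
[Ag^+] = 2s = 2.14 x 10^-4 M

2.14 × 10^-4 M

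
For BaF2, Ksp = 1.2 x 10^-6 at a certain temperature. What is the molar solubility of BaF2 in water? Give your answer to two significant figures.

BaF2(s) <=> Ba^2+ + 2 F^-
Ksp = [Ba^2+][F^-]^2
With molar solubility s: [Ba^2+] = s, [F^-] = 2s.
Ksp = s(2s)^2 = 4s^3
s = (1.2 x 10^-6 / 4)^(1/3) = 6.7 × 10^-3 M

s = 6.7 x 10^-3 M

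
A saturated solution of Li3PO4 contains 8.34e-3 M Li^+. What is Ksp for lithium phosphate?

Ksp ≈ 1.61e-9

Li3PO4(s) ⇌ 3 Li^+ + PO4^3-
Stoichiometry gives [PO4^3-] = (1/3)[Li^+] = 2.780 × 10^-3 M.
Ksp = [Li^+]^3[PO4^3-]
Ksp = (8.34 x 10^-3)^3 × 2.780 × 10^-3 = 1.61 × 10^-9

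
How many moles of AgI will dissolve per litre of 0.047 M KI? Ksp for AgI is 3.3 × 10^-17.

s = 7.0e-16 M

AgI(s) ⇌ Ag^+ + I^-
Ksp = [Ag^+][I^-]
Let s = moles of AgI that dissolve per litre. [Ag^+] = s, [I^-] = 0.047 + s ≈ 0.047 (common-ion effect: I^- is already 0.047 M).
Ksp ≈ s × 0.047
s = 7.0 × 10^-16 M
Check: s = 7.0 x 10^-16 ≪ 0.047, so the approximation is valid.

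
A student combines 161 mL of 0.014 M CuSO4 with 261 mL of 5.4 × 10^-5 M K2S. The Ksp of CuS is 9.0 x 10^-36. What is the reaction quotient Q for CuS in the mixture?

Q ≈ 1.8 x 10^-7

Total volume = 161 + 261 = 422 mL.
[Cu^2+] = 1.4 x 10^-2 × (161/422) = 5.34 × 10^-3 M
[S^2-] = 5.4 × 10^-5 × (261/422) = 3.34 x 10^-5 M
CuS(s) ⇌ Cu^2+(aq) + S^2-(aq), so Q = [Cu^2+][S^2-]
Q = (5.34 x 10^-3)(3.34 x 10^-5) = 1.8 × 10^-7
Q > Ksp, so CuS will precipitate.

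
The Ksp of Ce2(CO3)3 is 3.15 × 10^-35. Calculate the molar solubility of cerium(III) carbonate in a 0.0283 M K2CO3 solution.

Ce2(CO3)3(s) <=> 2 Ce^3+(aq) + 3 CO3^2-(aq)
Ksp = [Ce^3+]^2[CO3^2-]^3
If s mol/L dissolves here, [Ce^3+] = 2s, [CO3^2-] = 0.0283 + 3s ≈ 0.0283 (since CO3^2- from K2CO3 dominates).
Ksp ≈ (2s)^2 × (0.0283)^3
s = 5.89 × 10^-16 M
Check: 3s = 1.8 × 10^-15 ≪ 0.0283, so the approximation is valid.

s = 5.89 x 10^-16 M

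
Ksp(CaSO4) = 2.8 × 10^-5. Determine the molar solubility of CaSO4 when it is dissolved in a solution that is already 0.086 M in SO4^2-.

CaSO4(s) ⇌ Ca^2+ + SO4^2-
Ksp = [Ca^2+][SO4^2-]
Let s be the molar solubility in this solution. [Ca^2+] = s, [SO4^2-] = 0.086 + s ≈ 0.086 (common-ion effect: SO4^2- is already 0.086 M).
Ksp ≈ s × 0.086
s = 3.3 × 10^-4 M
Check: s = 3.3 × 10^-4 ≪ 0.086, so the approximation is valid.

3.3 x 10^-4 M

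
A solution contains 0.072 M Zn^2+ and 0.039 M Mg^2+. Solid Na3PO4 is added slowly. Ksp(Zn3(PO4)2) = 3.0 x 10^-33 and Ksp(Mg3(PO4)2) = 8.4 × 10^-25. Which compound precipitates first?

Each salt begins to precipitate when Q = Ksp, i.e. when [PO4^3-] reaches its threshold.
For Zn3(PO4)2: 3.0 x 10^-33 = (0.072)^3 × [PO4^3-]^2  ⇒  [PO4^3-] = 2.8 × 10^-15 M.
For Mg3(PO4)2: 8.4 × 10^-25 = (0.039)^3 × [PO4^3-]^2  ⇒  [PO4^3-] = 1.2 × 10^-10 M.
The salt with the lower threshold [PO4^3-] precipitates first: Zn3(PO4)2.

Zn3(PO4)2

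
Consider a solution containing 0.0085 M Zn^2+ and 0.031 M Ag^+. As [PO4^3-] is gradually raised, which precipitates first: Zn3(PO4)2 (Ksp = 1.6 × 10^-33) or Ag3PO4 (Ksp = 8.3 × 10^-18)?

Zn3(PO4)2

Each salt begins to precipitate when Q = Ksp, i.e. when [PO4^3-] reaches its threshold.
For Zn3(PO4)2: 1.6 × 10^-33 = (0.0085)^3 × [PO4^3-]^2  ⇒  [PO4^3-] = 5.1 x 10^-14 M.
For Ag3PO4: 8.3 × 10^-18 = (0.031)^3 × [PO4^3-]  ⇒  [PO4^3-] = 2.8 × 10^-13 M.
The salt with the lower threshold [PO4^3-] precipitates first: Zn3(PO4)2.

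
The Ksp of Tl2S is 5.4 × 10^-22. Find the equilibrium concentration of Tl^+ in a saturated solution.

Tl2S(s) ⇌ 2 Tl^+(aq) + S^2-(aq)
Ksp = [Tl^+]^2[S^2-]
With molar solubility s: [Tl^+] = 2s, [S^2-] = s.
Ksp = (2s)^2s = 4s^3
Solving, s = (5.4 × 10^-22/4)^(1/3) = 5.13 × 10^-8 M
[Tl^+] = 2s = 1.0 × 10^-7 M

[Tl^+] ≈ 1.0e-7 M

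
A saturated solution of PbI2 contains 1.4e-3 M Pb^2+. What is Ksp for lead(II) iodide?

Ksp = 1.1e-8

PbI2(s) ⇌ Pb^2+ + 2 I^-
Stoichiometry gives [I^-] = (2/1)[Pb^2+] = 2.80 × 10^-3 M.
Ksp = [Pb^2+][I^-]^2
Ksp = 1.4 × 10^-3 × (2.80 x 10^-3)^2 = 1.1 x 10^-8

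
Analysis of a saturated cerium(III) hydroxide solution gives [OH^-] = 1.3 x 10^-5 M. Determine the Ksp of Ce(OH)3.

Ce(OH)3(s) ⇌ Ce^3+(aq) + 3 OH^-(aq)
Stoichiometry gives [Ce^3+] = (1/3)[OH^-] = 4.33 × 10^-6 M.
Ksp = [Ce^3+][OH^-]^3
Ksp = 4.33 × 10^-6 × (1.3 x 10^-5)^3 = 9.5 × 10^-21

Ksp ≈ 9.5 × 10^-21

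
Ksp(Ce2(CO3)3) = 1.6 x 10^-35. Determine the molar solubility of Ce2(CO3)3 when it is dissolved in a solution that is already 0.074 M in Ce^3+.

4.8 × 10^-12 M

Ce2(CO3)3(s) ⇌ 2 Ce^3+(aq) + 3 CO3^2-(aq)
Ksp = [Ce^3+]^2[CO3^2-]^3
Let s be the molar solubility in this solution. [Ce^3+] = 0.074 + 2s ≈ 0.074, [CO3^2-] = 3s (Ksp is small, so little additional dissolves).
Ksp ≈ (0.074)^2 × (3s)^3
s = 4.8 × 10^-12 M
Check: 2s = 9.5 × 10^-12 ≪ 0.074, so the approximation is valid.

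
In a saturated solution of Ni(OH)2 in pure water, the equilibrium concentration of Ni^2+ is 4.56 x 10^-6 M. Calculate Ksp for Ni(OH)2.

3.79e-16

Ni(OH)2(s) ⇌ Ni^2+(aq) + 2 OH^-(aq)
Stoichiometry gives [OH^-] = (2/1)[Ni^2+] = 9.120 x 10^-6 M.
Ksp = [Ni^2+][OH^-]^2
Ksp = 4.56 x 10^-6 × (9.120 × 10^-6)^2 = 3.79 × 10^-16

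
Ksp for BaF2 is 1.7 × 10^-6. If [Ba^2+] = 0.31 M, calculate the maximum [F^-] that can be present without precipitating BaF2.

BaF2(s) ⇌ Ba^2+ + 2 F^-
Ksp = [Ba^2+][F^-]^2
Precipitation begins when Q = Ksp. With [Ba^2+] = 0.31 M:
1.7 × 10^-6 = (0.31) × [F^-]^2
[F^-] = (1.7 × 10^-6 / 3.1 × 10^-1)^(1/2) = 2.3 x 10^-3 M

[F^-] = 2.3 × 10^-3 M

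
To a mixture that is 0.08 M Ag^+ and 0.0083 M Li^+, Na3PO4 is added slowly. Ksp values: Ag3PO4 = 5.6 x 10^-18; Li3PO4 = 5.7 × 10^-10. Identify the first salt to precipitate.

Ag3PO4

Precipitation of each salt starts when its ion product equals its Ksp.
For Ag3PO4: 5.6 x 10^-18 = (0.08)^3 × [PO4^3-]  ⇒  [PO4^3-] = 1.1 x 10^-14 M.
For Li3PO4: 5.7 × 10^-10 = (0.0083)^3 × [PO4^3-]  ⇒  [PO4^3-] = 1.0 × 10^-3 M.
The salt with the lower threshold [PO4^3-] precipitates first: Ag3PO4.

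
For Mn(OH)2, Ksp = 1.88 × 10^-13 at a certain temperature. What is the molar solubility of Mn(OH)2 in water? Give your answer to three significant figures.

3.61 × 10^-5 M

Mn(OH)2(s) ⇌ Mn^2+ + 2 OH^-
Ksp = [Mn^2+][OH^-]^2
With molar solubility s: [Mn^2+] = s, [OH^-] = 2s.
Substituting: Ksp = s(2s)^2 = 4s^3
s = (1.88 × 10^-13 / 4)^(1/3) = 3.61 × 10^-5 M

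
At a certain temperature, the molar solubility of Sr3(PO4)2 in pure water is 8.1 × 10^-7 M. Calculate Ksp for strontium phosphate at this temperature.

Sr3(PO4)2(s) ⇌ 3 Sr^2+(aq) + 2 PO4^3-(aq)
Let s = molar solubility. Then [Sr^2+] = 3s and [PO4^3-] = 2s.
Ksp = [Sr^2+]^3[PO4^3-]^2
Ksp = (3s)^3(2s)^2 = 108s^5
With s = 8.1 × 10^-7: Ksp = 3.8 x 10^-29

3.8e-29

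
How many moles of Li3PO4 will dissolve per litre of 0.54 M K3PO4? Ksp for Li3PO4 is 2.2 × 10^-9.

s ≈ 5.3 × 10^-4 M

Li3PO4(s) <=> 3 Li^+(aq) + PO4^3-(aq)
Ksp = [Li^+]^3[PO4^3-]
If s mol/L dissolves here, [Li^+] = 3s, [PO4^3-] = 0.54 + s ≈ 0.54 (since PO4^3- from K3PO4 dominates).
Ksp ≈ (3s)^3 × 0.54
s = 5.3 × 10^-4 M
Check: s = 5.3 × 10^-4 ≪ 0.54, so the approximation is valid.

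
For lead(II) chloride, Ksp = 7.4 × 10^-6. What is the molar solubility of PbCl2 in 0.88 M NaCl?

PbCl2(s) <=> Pb^2+ + 2 Cl^-
Ksp = [Pb^2+][Cl^-]^2
Let s = moles of PbCl2 that dissolve per litre. [Pb^2+] = s, [Cl^-] = 0.88 + 2s ≈ 0.88 (Ksp is small, so little additional dissolves).
Ksp ≈ s × (0.88)^2
s = 9.6 × 10^-6 M
Check: 2s = 1.9 x 10^-5 ≪ 0.88, so the approximation is valid.

9.6e-6 M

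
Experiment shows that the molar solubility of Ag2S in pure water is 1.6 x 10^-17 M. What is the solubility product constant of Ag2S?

Ksp = 1.6 × 10^-50

Ag2S(s) <=> 2 Ag^+ + S^2-
Let s = molar solubility. Then [Ag^+] = 2s and [S^2-] = s.
Ksp = [Ag^+]^2[S^2-]
Substituting: Ksp = (2s)^2s = 4s^3
With s = 1.6 × 10^-17: Ksp = 1.6 × 10^-50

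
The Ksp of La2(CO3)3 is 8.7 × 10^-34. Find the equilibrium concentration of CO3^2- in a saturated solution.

[CO3^2-] ≈ 2.9 × 10^-7 M

La2(CO3)3(s) ⇌ 2 La^3+(aq) + 3 CO3^2-(aq)
Ksp = [La^3+]^2[CO3^2-]^3
With molar solubility s: [La^3+] = 2s, [CO3^2-] = 3s.
Substituting: Ksp = (2s)^2(3s)^3 = 108s^5
s^5 = 8.7 × 10^-34 / 108, so s = 9.58 x 10^-8 M
[CO3^2-] = 3s = 2.9 x 10^-7 M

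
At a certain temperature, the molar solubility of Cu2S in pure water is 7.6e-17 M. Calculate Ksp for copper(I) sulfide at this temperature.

Cu2S(s) ⇌ 2 Cu^+ + S^2-
For each mole of Cu2S that dissolves: [Cu^+] = 2s, [S^2-] = s.
Ksp = [Cu^+]^2[S^2-]
Substituting: Ksp = (2s)^2s = 4s^3
With s = 7.6 x 10^-17: Ksp = 1.8 x 10^-48

1.8 x 10^-48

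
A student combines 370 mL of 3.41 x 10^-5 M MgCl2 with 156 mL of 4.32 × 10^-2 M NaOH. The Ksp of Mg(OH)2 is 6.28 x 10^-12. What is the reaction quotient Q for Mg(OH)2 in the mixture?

Q = 3.94 × 10^-9

Total volume = 370 + 156 = 526 mL.
[Mg^2+] = 3.41 x 10^-5 × (370/526) = 2.399 x 10^-5 M
[OH^-] = 4.32 × 10^-2 × (156/526) = 1.281 x 10^-2 M
Mg(OH)2(s) ⇌ Mg^2+(aq) + 2 OH^-(aq), so Q = [Mg^2+][OH^-]^2
Q = (2.399 x 10^-5)(1.281 x 10^-2)^2 = 3.94 x 10^-9
Q > Ksp, so Mg(OH)2 will precipitate.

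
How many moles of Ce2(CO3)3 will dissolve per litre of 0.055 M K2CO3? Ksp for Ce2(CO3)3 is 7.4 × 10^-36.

Ce2(CO3)3(s) <=> 2 Ce^3+(aq) + 3 CO3^2-(aq)
Ksp = [Ce^3+]^2[CO3^2-]^3
Let s = moles of Ce2(CO3)3 that dissolve per litre. [Ce^3+] = 2s, [CO3^2-] = 0.055 + 3s ≈ 0.055 (since CO3^2- from K2CO3 dominates).
Ksp ≈ (2s)^2 × (0.055)^3
s = 1.1 × 10^-16 M
Check: 3s = 3.2 × 10^-16 ≪ 0.055, so the approximation is valid.

s = 1.1e-16 M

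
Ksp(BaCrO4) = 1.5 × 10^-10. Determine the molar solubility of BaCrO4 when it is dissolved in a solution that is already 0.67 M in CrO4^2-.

BaCrO4(s) ⇌ Ba^2+ + CrO4^2-
Ksp = [Ba^2+][CrO4^2-]
Let s be the molar solubility in this solution. [Ba^2+] = s, [CrO4^2-] = 0.67 + s ≈ 0.67 (Ksp is small, so little additional dissolves).
Ksp ≈ s × 0.67
s = 2.2 × 10^-10 M
Check: s = 2.2 × 10^-10 ≪ 0.67, so the approximation is valid.

s = 2.2e-10 M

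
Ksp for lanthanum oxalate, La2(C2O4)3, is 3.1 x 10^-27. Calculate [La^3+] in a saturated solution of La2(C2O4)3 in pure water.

[La^3+] ≈ 3.9 × 10^-6 M

La2(C2O4)3(s) <=> 2 La^3+ + 3 C2O4^2-
Ksp = [La^3+]^2[C2O4^2-]^3
With molar solubility s: [La^3+] = 2s, [C2O4^2-] = 3s.
Substituting: Ksp = (2s)^2(3s)^3 = 108s^5
Solving, s = (3.1 x 10^-27/108)^(1/5) = 1.96 × 10^-6 M
[La^3+] = 2s = 3.9 x 10^-6 M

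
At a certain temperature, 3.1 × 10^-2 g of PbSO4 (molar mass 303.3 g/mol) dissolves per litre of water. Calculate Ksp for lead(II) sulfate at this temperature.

1.0e-8

Molar solubility s = (3.1 x 10^-2 g/L) / (303.3 g/mol) = 1.02 × 10^-4 M.
PbSO4(s) <=> Pb^2+ + SO4^2-
For each mole of PbSO4 that dissolves: [Pb^2+] = s, [SO4^2-] = s.
Ksp = [Pb^2+][SO4^2-]
Ksp = s × s = s^2
With s = 1.02 × 10^-4: Ksp = 1.0 × 10^-8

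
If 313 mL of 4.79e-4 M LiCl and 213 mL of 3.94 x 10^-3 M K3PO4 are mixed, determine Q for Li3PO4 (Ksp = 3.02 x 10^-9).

Total volume = 313 + 213 = 526 mL.
[Li^+] = 4.79 x 10^-4 × (313/526) = 2.850 × 10^-4 M
[PO4^3-] = 3.94 × 10^-3 × (213/526) = 1.595 x 10^-3 M
Li3PO4(s) ⇌ 3 Li^+ + PO4^3-, so Q = [Li^+]^3[PO4^3-]
Q = (2.850 × 10^-4)^3(1.595 × 10^-3) = 3.69 × 10^-14
Q < Ksp, so no precipitate of Li3PO4 forms.

Q = 3.69e-14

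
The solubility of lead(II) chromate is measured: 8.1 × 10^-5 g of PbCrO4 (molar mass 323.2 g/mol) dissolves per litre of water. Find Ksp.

Molar solubility s = (8.1 × 10^-5 g/L) / (323.2 g/mol) = 2.51 x 10^-7 M.
PbCrO4(s) ⇌ Pb^2+(aq) + CrO4^2-(aq)
If s mol/L of PbCrO4 dissolves, [Pb^2+] = s and [CrO4^2-] = s.
Ksp = [Pb^2+][CrO4^2-]
Ksp = (s)(s) = s^2
Ksp = (2.51 × 10^-7)^2 = 6.3 × 10^-14

Ksp = 6.3 × 10^-14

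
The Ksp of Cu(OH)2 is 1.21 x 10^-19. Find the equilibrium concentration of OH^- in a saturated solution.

Cu(OH)2(s) <=> Cu^2+ + 2 OH^-
Ksp = [Cu^2+][OH^-]^2
If s mol/L of Cu(OH)2 dissolves, [Cu^2+] = s and [OH^-] = 2s.
Ksp = s(2s)^2 = 4s^3
Solving, s = (1.21 x 10^-19/4)^(1/3) = 3.116 × 10^-7 M
[OH^-] = 2s = 6.23 × 10^-7 M

6.23e-7 M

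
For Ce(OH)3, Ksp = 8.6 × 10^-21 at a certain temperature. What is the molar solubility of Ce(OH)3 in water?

4.2 × 10^-6 M

Ce(OH)3(s) ⇌ Ce^3+ + 3 OH^-
Ksp = [Ce^3+][OH^-]^3
With molar solubility s: [Ce^3+] = s, [OH^-] = 3s.
So Ksp = s × (3s)^3 = 27s^4
s = (8.6 × 10^-21 / 27)^(1/4) = 4.2 × 10^-6 M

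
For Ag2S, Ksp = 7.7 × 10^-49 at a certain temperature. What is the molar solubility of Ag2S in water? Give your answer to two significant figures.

5.8 × 10^-17 M

Ag2S(s) <=> 2 Ag^+ + S^2-
Ksp = [Ag^+]^2[S^2-]
Let s = molar solubility. Then [Ag^+] = 2s and [S^2-] = s.
Substituting: Ksp = (2s)^2s = 4s^3
Solving, s = (7.7 × 10^-49/4)^(1/3) = 5.8 x 10^-17 M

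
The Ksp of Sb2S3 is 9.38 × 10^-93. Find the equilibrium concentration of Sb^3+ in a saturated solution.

[Sb^3+] = 3.08 × 10^-19 M

Sb2S3(s) ⇌ 2 Sb^3+(aq) + 3 S^2-(aq)
Ksp = [Sb^3+]^2[S^2-]^3
With molar solubility s: [Sb^3+] = 2s, [S^2-] = 3s.
Substituting: Ksp = (2s)^2(3s)^3 = 108s^5
s = (9.38 × 10^-93 / 108)^(1/5) = 1.541 x 10^-19 M
[Sb^3+] = 2s = 3.08 × 10^-19 M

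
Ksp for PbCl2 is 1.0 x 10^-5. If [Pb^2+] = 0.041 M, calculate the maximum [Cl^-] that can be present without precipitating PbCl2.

PbCl2(s) ⇌ Pb^2+ + 2 Cl^-
Ksp = [Pb^2+][Cl^-]^2
Precipitation begins when Q = Ksp. With [Pb^2+] = 0.041 M:
1.0 x 10^-5 = (0.041) × [Cl^-]^2
[Cl^-] = (1.0 x 10^-5 / 4.1 × 10^-2)^(1/2) = 1.6 x 10^-2 M

[Cl^-] = 1.6 x 10^-2 M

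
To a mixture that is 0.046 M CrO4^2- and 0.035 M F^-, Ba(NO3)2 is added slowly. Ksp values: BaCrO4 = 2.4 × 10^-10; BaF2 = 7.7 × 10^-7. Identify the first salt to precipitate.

Each salt begins to precipitate when Q = Ksp, i.e. when [Ba^2+] reaches its threshold.
For BaCrO4: 2.4 × 10^-10 = 0.046 × [Ba^2+]  ⇒  [Ba^2+] = 5.2 x 10^-9 M.
For BaF2: 7.7 × 10^-7 = (0.035)^2 × [Ba^2+]  ⇒  [Ba^2+] = 6.3 × 10^-4 M.
The salt with the lower threshold [Ba^2+] precipitates first: BaCrO4.

BaCrO4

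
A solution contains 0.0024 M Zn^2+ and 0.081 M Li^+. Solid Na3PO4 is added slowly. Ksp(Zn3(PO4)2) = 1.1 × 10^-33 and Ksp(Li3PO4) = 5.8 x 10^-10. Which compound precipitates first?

Zn3(PO4)2

Each salt begins to precipitate when Q = Ksp, i.e. when [PO4^3-] reaches its threshold.
For Zn3(PO4)2: 1.1 × 10^-33 = (0.0024)^3 × [PO4^3-]^2  ⇒  [PO4^3-] = 2.8 x 10^-13 M.
For Li3PO4: 5.8 x 10^-10 = (0.081)^3 × [PO4^3-]  ⇒  [PO4^3-] = 1.1 × 10^-6 M.
The salt with the lower threshold [PO4^3-] precipitates first: Zn3(PO4)2.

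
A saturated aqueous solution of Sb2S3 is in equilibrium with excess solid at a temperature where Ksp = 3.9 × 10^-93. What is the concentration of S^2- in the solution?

3.9 × 10^-19 M

Sb2S3(s) <=> 2 Sb^3+(aq) + 3 S^2-(aq)
Ksp = [Sb^3+]^2[S^2-]^3
Let s = molar solubility. Then [Sb^3+] = 2s and [S^2-] = 3s.
Substituting: Ksp = (2s)^2(3s)^3 = 108s^5
Solving, s = (3.9 × 10^-93/108)^(1/5) = 1.29 x 10^-19 M
[S^2-] = 3s = 3.9 x 10^-19 M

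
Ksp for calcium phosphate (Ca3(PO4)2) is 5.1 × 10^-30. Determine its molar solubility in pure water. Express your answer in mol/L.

s = 5.4 × 10^-7 M

Ca3(PO4)2(s) <=> 3 Ca^2+ + 2 PO4^3-
Ksp = [Ca^2+]^3[PO4^3-]^2
Let s = molar solubility. Then [Ca^2+] = 3s and [PO4^3-] = 2s.
Ksp = (3s)^3(2s)^2 = 108s^5
s^5 = 5.1 × 10^-30 / 108, so s = 5.4 × 10^-7 M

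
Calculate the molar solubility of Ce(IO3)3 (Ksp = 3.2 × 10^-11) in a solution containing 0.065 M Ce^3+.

Ce(IO3)3(s) ⇌ Ce^3+(aq) + 3 IO3^-(aq)
Ksp = [Ce^3+][IO3^-]^3
If s mol/L dissolves here, [Ce^3+] = 0.065 + s ≈ 0.065, [IO3^-] = 3s (common-ion effect: Ce^3+ is already 0.065 M).
Ksp ≈ 0.065 × (3s)^3
s = 2.6 × 10^-4 M
Check: s = 2.6 × 10^-4 ≪ 0.065, so the approximation is valid.

s = 2.6e-4 M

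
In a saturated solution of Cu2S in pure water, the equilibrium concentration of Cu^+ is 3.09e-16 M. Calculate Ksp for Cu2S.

Cu2S(s) ⇌ 2 Cu^+ + S^2-
Stoichiometry gives [S^2-] = (1/2)[Cu^+] = 1.545 × 10^-16 M.
Ksp = [Cu^+]^2[S^2-]
Ksp = (3.09 × 10^-16)^2 × 1.545 × 10^-16 = 1.48 x 10^-47

Ksp ≈ 1.48 × 10^-47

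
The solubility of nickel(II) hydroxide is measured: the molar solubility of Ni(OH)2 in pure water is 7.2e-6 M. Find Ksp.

Ksp ≈ 1.5e-15

Ni(OH)2(s) ⇌ Ni^2+ + 2 OH^-
Let s = molar solubility. Then [Ni^2+] = s and [OH^-] = 2s.
Ksp = [Ni^2+][OH^-]^2
Ksp = s(2s)^2 = 4s^3
Ksp = 4 × (7.2 x 10^-6)^3 = 1.5 x 10^-15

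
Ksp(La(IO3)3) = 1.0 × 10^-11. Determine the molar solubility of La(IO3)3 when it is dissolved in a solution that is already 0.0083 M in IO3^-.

La(IO3)3(s) <=> La^3+(aq) + 3 IO3^-(aq)
Ksp = [La^3+][IO3^-]^3
Let s = moles of La(IO3)3 that dissolve per litre. [La^3+] = s, [IO3^-] = 0.0083 + 3s ≈ 0.0083 (common-ion effect: IO3^- is already 0.0083 M).
Ksp ≈ s × (0.0083)^3
s = 1.7 x 10^-5 M
Check: 3s = 5.2 x 10^-5 ≪ 0.0083, so the approximation is valid.

s = 1.7 × 10^-5 M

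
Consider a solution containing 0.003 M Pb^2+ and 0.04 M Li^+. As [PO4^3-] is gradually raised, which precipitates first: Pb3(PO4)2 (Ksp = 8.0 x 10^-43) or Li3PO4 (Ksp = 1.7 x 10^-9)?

Each salt begins to precipitate when Q = Ksp, i.e. when [PO4^3-] reaches its threshold.
For Pb3(PO4)2: 8.0 x 10^-43 = (0.003)^3 × [PO4^3-]^2  ⇒  [PO4^3-] = 5.4 x 10^-18 M.
For Li3PO4: 1.7 x 10^-9 = (0.04)^3 × [PO4^3-]  ⇒  [PO4^3-] = 2.7 × 10^-5 M.
The salt with the lower threshold [PO4^3-] precipitates first: Pb3(PO4)2.

Pb3(PO4)2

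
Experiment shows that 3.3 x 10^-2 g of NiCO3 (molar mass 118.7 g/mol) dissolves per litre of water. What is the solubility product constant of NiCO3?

Ksp ≈ 7.7e-8

Molar solubility s = (3.3 × 10^-2 g/L) / (118.7 g/mol) = 2.78 × 10^-4 M.
NiCO3(s) ⇌ Ni^2+ + CO3^2-
If s mol/L of NiCO3 dissolves, [Ni^2+] = s and [CO3^2-] = s.
Ksp = [Ni^2+][CO3^2-]
Ksp = s^2
Ksp = (2.78 x 10^-4)^2 = 7.7 x 10^-8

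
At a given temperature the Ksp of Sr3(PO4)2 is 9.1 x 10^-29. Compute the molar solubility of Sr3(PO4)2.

s ≈ 9.7 x 10^-7 M

Sr3(PO4)2(s) ⇌ 3 Sr^2+ + 2 PO4^3-
Ksp = [Sr^2+]^3[PO4^3-]^2
If s mol/L of Sr3(PO4)2 dissolves, [Sr^2+] = 3s and [PO4^3-] = 2s.
Substituting: Ksp = (3s)^3(2s)^2 = 108s^5
Solving, s = (9.1 x 10^-29/108)^(1/5) = 9.7 × 10^-7 M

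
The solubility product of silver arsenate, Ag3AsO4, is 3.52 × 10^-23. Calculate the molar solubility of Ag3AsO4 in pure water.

Ag3AsO4(s) ⇌ 3 Ag^+ + AsO4^3-
Ksp = [Ag^+]^3[AsO4^3-]
With molar solubility s: [Ag^+] = 3s, [AsO4^3-] = s.
Substituting: Ksp = (3s)^3s = 27s^4
Solving, s = (3.52 × 10^-23/27)^(1/4) = 1.07 × 10^-6 M

1.07 × 10^-6 M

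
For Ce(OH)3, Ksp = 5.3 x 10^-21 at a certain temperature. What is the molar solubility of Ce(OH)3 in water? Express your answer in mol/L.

Ce(OH)3(s) ⇌ Ce^3+(aq) + 3 OH^-(aq)
Ksp = [Ce^3+][OH^-]^3
If s mol/L of Ce(OH)3 dissolves, [Ce^3+] = s and [OH^-] = 3s.
So Ksp = s × (3s)^3 = 27s^4
s^4 = 5.3 x 10^-21 / 27, so s = 3.7 x 10^-6 M

s ≈ 3.7 × 10^-6 M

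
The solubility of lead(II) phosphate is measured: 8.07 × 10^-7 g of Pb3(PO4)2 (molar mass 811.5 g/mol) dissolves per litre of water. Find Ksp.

1.05 x 10^-43

Molar solubility s = (8.07 × 10^-7 g/L) / (811.5 g/mol) = 9.945 x 10^-10 M.
Pb3(PO4)2(s) ⇌ 3 Pb^2+ + 2 PO4^3-
Let s = molar solubility. Then [Pb^2+] = 3s and [PO4^3-] = 2s.
Ksp = [Pb^2+]^3[PO4^3-]^2
Substituting: Ksp = (3s)^3(2s)^2 = 108s^5
Ksp = 108 × (9.945 × 10^-10)^5 = 1.05 x 10^-43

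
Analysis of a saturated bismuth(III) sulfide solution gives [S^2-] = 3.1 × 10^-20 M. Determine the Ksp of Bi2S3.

1.3 × 10^-98

Bi2S3(s) <=> 2 Bi^3+ + 3 S^2-
Stoichiometry gives [Bi^3+] = (2/3)[S^2-] = 2.07 × 10^-20 M.
Ksp = [Bi^3+]^2[S^2-]^3
Ksp = (2.07 × 10^-20)^2 × (3.1 × 10^-20)^3 = 1.3 × 10^-98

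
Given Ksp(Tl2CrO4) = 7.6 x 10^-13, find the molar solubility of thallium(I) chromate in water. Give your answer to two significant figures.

5.7e-5 M

Tl2CrO4(s) ⇌ 2 Tl^+ + CrO4^2-
Ksp = [Tl^+]^2[CrO4^2-]
For each mole of Tl2CrO4 that dissolves: [Tl^+] = 2s, [CrO4^2-] = s.
So Ksp = (2s)^2 × s = 4s^3
s^3 = 7.6 x 10^-13 / 4, so s = 5.7 × 10^-5 M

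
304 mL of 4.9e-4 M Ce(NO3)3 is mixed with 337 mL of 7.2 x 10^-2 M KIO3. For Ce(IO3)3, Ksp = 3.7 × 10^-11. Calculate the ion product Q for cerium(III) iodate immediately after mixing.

Total volume = 304 + 337 = 641 mL.
[Ce^3+] = 4.9 x 10^-4 × (304/641) = 2.32 × 10^-4 M
[IO3^-] = 7.2 × 10^-2 × (337/641) = 3.79 × 10^-2 M
Ce(IO3)3(s) <=> Ce^3+(aq) + 3 IO3^-(aq), so Q = [Ce^3+][IO3^-]^3
Q = (2.32 x 10^-4)(3.79 × 10^-2)^3 = 1.3 × 10^-8
Q > Ksp, so Ce(IO3)3 will precipitate.

1.3 × 10^-8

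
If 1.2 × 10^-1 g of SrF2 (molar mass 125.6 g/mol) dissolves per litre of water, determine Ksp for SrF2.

Molar solubility s = (1.2 × 10^-1 g/L) / (125.6 g/mol) = 9.55 × 10^-4 M.
SrF2(s) <=> Sr^2+(aq) + 2 F^-(aq)
For each mole of SrF2 that dissolves: [Sr^2+] = s, [F^-] = 2s.
Ksp = [Sr^2+][F^-]^2
So Ksp = s × (2s)^2 = 4s^3
With s = 9.55 × 10^-4: Ksp = 3.5 × 10^-9

Ksp = 3.5 x 10^-9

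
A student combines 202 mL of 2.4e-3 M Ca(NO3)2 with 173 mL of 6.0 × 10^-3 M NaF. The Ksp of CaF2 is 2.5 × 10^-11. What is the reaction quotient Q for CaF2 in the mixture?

Q = 9.9 × 10^-9

Total volume = 202 + 173 = 375 mL.
[Ca^2+] = 2.4 × 10^-3 × (202/375) = 1.29 × 10^-3 M
[F^-] = 6.0 x 10^-3 × (173/375) = 2.77 × 10^-3 M
CaF2(s) ⇌ Ca^2+(aq) + 2 F^-(aq), so Q = [Ca^2+][F^-]^2
Q = (1.29 × 10^-3)(2.77 × 10^-3)^2 = 9.9 x 10^-9
Q > Ksp, so CaF2 will precipitate.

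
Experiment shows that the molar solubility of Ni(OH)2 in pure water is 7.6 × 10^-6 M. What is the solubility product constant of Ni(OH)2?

Ni(OH)2(s) ⇌ Ni^2+ + 2 OH^-
Let s = molar solubility. Then [Ni^2+] = s and [OH^-] = 2s.
Ksp = [Ni^2+][OH^-]^2
Ksp = s(2s)^2 = 4s^3
With s = 7.6 × 10^-6: Ksp = 1.8 x 10^-15

Ksp ≈ 1.8 × 10^-15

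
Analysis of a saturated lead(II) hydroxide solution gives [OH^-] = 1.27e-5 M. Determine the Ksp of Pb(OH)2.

Pb(OH)2(s) ⇌ Pb^2+ + 2 OH^-
Stoichiometry gives [Pb^2+] = (1/2)[OH^-] = 6.350 × 10^-6 M.
Ksp = [Pb^2+][OH^-]^2
Ksp = 6.350 × 10^-6 × (1.27 x 10^-5)^2 = 1.02 × 10^-15

Ksp ≈ 1.02e-15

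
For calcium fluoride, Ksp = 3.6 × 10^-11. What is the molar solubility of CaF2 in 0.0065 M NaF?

s ≈ 8.5 x 10^-7 M

CaF2(s) <=> Ca^2+ + 2 F^-
Ksp = [Ca^2+][F^-]^2
Let s be the molar solubility in this solution. [Ca^2+] = s, [F^-] = 0.0065 + 2s ≈ 0.0065 (since F^- from NaF dominates).
Ksp ≈ s × (0.0065)^2
s = 8.5 × 10^-7 M
Check: 2s = 1.7 × 10^-6 ≪ 0.0065, so the approximation is valid.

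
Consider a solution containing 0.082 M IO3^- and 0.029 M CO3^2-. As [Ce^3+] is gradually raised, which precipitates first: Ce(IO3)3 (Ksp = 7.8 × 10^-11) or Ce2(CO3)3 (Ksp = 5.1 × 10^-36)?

Each salt begins to precipitate when Q = Ksp, i.e. when [Ce^3+] reaches its threshold.
For Ce(IO3)3: 7.8 × 10^-11 = (0.082)^3 × [Ce^3+]  ⇒  [Ce^3+] = 1.4 x 10^-7 M.
For Ce2(CO3)3: 5.1 × 10^-36 = (0.029)^3 × [Ce^3+]^2  ⇒  [Ce^3+] = 4.6 × 10^-16 M.
The salt with the lower threshold [Ce^3+] precipitates first: Ce2(CO3)3.

Ce2(CO3)3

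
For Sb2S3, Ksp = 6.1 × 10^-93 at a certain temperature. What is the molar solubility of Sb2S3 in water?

Sb2S3(s) ⇌ 2 Sb^3+ + 3 S^2-
Ksp = [Sb^3+]^2[S^2-]^3
For each mole of Sb2S3 that dissolves: [Sb^3+] = 2s, [S^2-] = 3s.
Substituting: Ksp = (2s)^2(3s)^3 = 108s^5
s = (6.1 × 10^-93 / 108)^(1/5) = 1.4 x 10^-19 M

s ≈ 1.4 x 10^-19 M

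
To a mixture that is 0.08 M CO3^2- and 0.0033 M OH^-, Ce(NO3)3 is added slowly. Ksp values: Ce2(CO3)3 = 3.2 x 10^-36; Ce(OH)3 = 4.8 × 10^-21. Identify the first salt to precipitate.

Ce2(CO3)3

Each salt begins to precipitate when Q = Ksp, i.e. when [Ce^3+] reaches its threshold.
For Ce2(CO3)3: 3.2 x 10^-36 = (0.08)^3 × [Ce^3+]^2  ⇒  [Ce^3+] = 7.9 × 10^-17 M.
For Ce(OH)3: 4.8 × 10^-21 = (0.0033)^3 × [Ce^3+]  ⇒  [Ce^3+] = 1.3 x 10^-13 M.
The salt with the lower threshold [Ce^3+] precipitates first: Ce2(CO3)3.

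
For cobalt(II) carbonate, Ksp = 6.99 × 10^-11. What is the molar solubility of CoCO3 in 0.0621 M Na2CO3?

1.13 × 10^-9 M

CoCO3(s) ⇌ Co^2+ + CO3^2-
Ksp = [Co^2+][CO3^2-]
If s mol/L dissolves here, [Co^2+] = s, [CO3^2-] = 0.0621 + s ≈ 0.0621 (since CO3^2- from Na2CO3 dominates).
Ksp ≈ s × 0.0621
s = 1.13 x 10^-9 M
Check: s = 1.1 x 10^-9 ≪ 0.0621, so the approximation is valid.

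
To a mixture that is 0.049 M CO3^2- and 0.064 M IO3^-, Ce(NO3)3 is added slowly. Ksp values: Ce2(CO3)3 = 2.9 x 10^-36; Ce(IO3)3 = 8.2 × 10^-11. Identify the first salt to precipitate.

Precipitation of each salt starts when its ion product equals its Ksp.
For Ce2(CO3)3: 2.9 x 10^-36 = (0.049)^3 × [Ce^3+]^2  ⇒  [Ce^3+] = 1.6 × 10^-16 M.
For Ce(IO3)3: 8.2 × 10^-11 = (0.064)^3 × [Ce^3+]  ⇒  [Ce^3+] = 3.1 × 10^-7 M.
The salt with the lower threshold [Ce^3+] precipitates first: Ce2(CO3)3.

Ce2(CO3)3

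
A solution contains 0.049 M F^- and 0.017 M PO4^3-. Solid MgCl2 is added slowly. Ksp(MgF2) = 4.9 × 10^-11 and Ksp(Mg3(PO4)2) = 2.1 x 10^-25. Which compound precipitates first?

MgF2

Each salt begins to precipitate when Q = Ksp, i.e. when [Mg^2+] reaches its threshold.
For MgF2: 4.9 × 10^-11 = (0.049)^2 × [Mg^2+]  ⇒  [Mg^2+] = 2.0 x 10^-8 M.
For Mg3(PO4)2: 2.1 x 10^-25 = (0.017)^2 × [Mg^2+]^3  ⇒  [Mg^2+] = 9.0 × 10^-8 M.
The salt with the lower threshold [Mg^2+] precipitates first: MgF2.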